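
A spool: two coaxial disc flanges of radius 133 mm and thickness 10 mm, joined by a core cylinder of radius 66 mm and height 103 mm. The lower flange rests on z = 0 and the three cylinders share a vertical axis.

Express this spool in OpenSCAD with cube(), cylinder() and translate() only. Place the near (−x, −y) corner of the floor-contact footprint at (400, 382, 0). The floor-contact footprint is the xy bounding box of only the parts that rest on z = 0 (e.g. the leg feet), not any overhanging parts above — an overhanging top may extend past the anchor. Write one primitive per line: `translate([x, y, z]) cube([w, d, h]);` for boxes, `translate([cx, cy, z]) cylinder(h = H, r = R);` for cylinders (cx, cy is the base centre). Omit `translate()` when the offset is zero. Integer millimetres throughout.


translate([533, 515, 0]) cylinder(h = 10, r = 133);
translate([533, 515, 10]) cylinder(h = 103, r = 66);
translate([533, 515, 113]) cylinder(h = 10, r = 133);


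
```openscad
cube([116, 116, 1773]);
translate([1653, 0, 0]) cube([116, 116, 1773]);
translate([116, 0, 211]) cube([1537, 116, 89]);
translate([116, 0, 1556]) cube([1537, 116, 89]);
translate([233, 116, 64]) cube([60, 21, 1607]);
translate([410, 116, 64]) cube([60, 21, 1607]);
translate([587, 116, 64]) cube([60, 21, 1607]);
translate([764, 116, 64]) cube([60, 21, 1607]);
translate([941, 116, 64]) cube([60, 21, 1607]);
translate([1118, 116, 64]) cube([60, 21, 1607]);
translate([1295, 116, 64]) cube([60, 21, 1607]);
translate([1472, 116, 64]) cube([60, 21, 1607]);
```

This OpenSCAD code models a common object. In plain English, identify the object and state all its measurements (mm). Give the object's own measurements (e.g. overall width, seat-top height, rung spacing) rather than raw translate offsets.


A fence section. Two 116×116 mm posts, 1773 mm tall, stand on the floor with a clear span of 1537 mm between their inner faces. Two horizontal rails of 116×89 mm section span the gap between the posts with their undersides at z = 211 mm and z = 1556 mm, flush with the posts' −y face. 8 pickets, each 60 mm wide, 21 mm thick and 1607 mm tall, are fixed to the +y face of the rails with their bottoms at z = 64 mm, spaced across the span with a 117 mm gap after the −x post and between neighbouring pickets, with 121 mm left before the +x post.


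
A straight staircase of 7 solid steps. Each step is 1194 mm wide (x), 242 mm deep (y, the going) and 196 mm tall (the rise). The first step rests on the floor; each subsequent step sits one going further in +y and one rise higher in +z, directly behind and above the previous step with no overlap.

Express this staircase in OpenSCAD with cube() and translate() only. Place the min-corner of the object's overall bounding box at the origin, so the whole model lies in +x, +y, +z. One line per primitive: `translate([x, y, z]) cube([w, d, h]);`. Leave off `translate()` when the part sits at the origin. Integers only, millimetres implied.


cube([1194, 242, 196]);
translate([0, 242, 196]) cube([1194, 242, 196]);
translate([0, 484, 392]) cube([1194, 242, 196]);
translate([0, 726, 588]) cube([1194, 242, 196]);
translate([0, 968, 784]) cube([1194, 242, 196]);
translate([0, 1210, 980]) cube([1194, 242, 196]);
translate([0, 1452, 1176]) cube([1194, 242, 196]);


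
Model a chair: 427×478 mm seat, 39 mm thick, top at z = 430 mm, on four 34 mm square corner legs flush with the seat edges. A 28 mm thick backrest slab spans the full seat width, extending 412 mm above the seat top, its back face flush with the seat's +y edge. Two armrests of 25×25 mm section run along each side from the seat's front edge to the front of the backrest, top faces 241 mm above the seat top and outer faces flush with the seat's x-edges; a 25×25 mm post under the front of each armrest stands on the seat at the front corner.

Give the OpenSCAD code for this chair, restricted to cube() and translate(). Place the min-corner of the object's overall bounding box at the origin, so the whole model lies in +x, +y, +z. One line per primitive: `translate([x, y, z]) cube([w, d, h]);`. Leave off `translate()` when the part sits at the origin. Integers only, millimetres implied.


translate([0, 0, 391]) cube([427, 478, 39]);
cube([34, 34, 391]);
translate([393, 0, 0]) cube([34, 34, 391]);
translate([0, 444, 0]) cube([34, 34, 391]);
translate([393, 444, 0]) cube([34, 34, 391]);
translate([0, 450, 430]) cube([427, 28, 412]);
translate([0, 0, 646]) cube([25, 450, 25]);
translate([402, 0, 646]) cube([25, 450, 25]);
translate([0, 0, 430]) cube([25, 25, 216]);
translate([402, 0, 430]) cube([25, 25, 216]);


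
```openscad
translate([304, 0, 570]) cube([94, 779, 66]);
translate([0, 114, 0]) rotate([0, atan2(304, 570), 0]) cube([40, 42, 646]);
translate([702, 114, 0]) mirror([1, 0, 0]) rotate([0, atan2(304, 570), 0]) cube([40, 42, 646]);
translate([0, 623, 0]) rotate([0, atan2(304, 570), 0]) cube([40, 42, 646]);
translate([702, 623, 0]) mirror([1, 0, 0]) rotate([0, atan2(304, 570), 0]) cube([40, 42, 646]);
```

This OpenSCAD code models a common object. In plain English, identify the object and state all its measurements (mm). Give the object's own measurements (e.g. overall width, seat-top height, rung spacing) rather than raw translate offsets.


A sawhorse. A 94×779×66 mm beam (x, y, z) sits on two A-frame leg pairs. Each pair is two raked legs of 40×42 mm section (42 mm along y) splaying symmetrically in x. Each leg rises 570 mm vertically over 304 mm of horizontal reach and is 646 mm long along its own axis. Every leg's outer bottom edge rests on the floor and its outer top edge meets a bottom edge of the beam — the left legs (tilting toward +x) meet the beam's −x bottom edge, the right legs (their mirror images, tilting toward −x) meet its +x bottom edge — so the leg tops tuck under the beam, the beam's underside is 570 mm above the floor, and the feet are 702 mm apart outside-to-outside with the beam centred between them. The two leg pairs are set in 114 mm from either end of the beam.


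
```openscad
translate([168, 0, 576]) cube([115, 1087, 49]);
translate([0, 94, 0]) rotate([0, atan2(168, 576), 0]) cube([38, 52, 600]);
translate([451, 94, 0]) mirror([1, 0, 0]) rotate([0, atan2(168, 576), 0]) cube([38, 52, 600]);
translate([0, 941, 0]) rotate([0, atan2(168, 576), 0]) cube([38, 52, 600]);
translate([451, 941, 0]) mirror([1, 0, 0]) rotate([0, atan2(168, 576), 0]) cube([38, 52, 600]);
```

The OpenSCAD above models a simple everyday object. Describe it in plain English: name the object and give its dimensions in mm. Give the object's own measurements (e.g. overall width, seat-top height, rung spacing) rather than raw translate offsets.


A sawhorse. A 115×1087×49 mm beam (x, y, z) sits on two A-frame leg pairs. Each pair is two raked legs of 38×52 mm section (52 mm along y) splaying symmetrically in x. Each leg rises 576 mm vertically over 168 mm of horizontal reach and is 600 mm long along its own axis. Every leg's outer bottom edge rests on the floor and its outer top edge meets a bottom edge of the beam — the left legs (tilting toward +x) meet the beam's −x bottom edge, the right legs (their mirror images, tilting toward −x) meet its +x bottom edge — so the leg tops tuck under the beam, the beam's underside is 576 mm above the floor, and the feet are 451 mm apart outside-to-outside with the beam centred between them. The two leg pairs are set in 94 mm from either end of the beam.


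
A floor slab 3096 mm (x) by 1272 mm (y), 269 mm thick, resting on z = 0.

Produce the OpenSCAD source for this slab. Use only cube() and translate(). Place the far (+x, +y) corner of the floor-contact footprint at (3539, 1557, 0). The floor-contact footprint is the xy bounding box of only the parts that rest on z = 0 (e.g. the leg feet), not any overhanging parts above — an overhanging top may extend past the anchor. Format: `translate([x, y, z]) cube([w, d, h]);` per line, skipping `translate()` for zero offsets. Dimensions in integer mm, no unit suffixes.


translate([443, 285, 0]) cube([3096, 1272, 269]);


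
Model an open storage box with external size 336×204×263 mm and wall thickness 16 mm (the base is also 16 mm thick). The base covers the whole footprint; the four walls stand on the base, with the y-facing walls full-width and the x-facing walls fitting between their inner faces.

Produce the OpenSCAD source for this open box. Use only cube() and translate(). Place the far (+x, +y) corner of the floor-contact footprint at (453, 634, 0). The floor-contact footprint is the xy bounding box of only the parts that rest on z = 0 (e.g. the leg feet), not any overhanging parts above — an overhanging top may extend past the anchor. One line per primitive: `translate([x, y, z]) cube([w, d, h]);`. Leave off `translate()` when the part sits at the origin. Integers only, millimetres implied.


translate([117, 430, 0]) cube([336, 204, 16]);
translate([117, 430, 16]) cube([336, 16, 247]);
translate([117, 618, 16]) cube([336, 16, 247]);
translate([117, 446, 16]) cube([16, 172, 247]);
translate([437, 446, 16]) cube([16, 172, 247]);


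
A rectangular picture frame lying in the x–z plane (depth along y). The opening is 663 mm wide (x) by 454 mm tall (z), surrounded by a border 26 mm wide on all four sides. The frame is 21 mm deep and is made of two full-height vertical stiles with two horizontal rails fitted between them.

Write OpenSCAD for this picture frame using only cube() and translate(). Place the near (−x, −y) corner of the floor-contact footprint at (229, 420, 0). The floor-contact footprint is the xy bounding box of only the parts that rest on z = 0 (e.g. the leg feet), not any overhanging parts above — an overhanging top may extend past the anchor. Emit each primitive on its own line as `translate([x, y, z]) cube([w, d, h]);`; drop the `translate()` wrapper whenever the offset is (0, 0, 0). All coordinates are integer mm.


translate([229, 420, 0]) cube([26, 21, 506]);
translate([918, 420, 0]) cube([26, 21, 506]);
translate([255, 420, 0]) cube([663, 21, 26]);
translate([255, 420, 480]) cube([663, 21, 26]);


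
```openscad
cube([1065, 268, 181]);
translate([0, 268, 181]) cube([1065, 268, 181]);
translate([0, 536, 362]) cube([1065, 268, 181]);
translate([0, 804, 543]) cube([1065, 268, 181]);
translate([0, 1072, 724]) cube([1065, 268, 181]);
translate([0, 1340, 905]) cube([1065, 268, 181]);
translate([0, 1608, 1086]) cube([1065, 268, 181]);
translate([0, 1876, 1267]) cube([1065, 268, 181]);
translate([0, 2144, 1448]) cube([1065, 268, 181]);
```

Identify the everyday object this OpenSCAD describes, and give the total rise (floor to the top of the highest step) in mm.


A staircase. The total rise is 1629 mm.

9 identical blocks, each offset up and back from the previous — a staircase. Each step is 181 mm tall and there are 9 of them, so the total rise is 9 × 181 = 1629 mm.


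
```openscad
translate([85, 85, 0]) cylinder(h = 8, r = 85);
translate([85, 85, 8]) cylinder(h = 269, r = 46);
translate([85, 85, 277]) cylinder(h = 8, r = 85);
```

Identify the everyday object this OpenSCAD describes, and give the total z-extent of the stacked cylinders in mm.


A spool. The overall height is 285 mm.

Three coaxial cylinders, large–small–large — a spool. Two 8 mm flanges and a 269 mm core give 8 + 269 + 8 = 285 mm.


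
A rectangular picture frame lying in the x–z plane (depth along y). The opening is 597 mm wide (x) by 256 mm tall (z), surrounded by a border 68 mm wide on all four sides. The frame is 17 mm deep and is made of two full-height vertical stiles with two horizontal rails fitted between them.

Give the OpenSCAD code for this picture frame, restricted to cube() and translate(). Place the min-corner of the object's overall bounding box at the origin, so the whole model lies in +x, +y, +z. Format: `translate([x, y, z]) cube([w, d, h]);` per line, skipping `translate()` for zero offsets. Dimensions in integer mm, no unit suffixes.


cube([68, 17, 392]);
translate([665, 0, 0]) cube([68, 17, 392]);
translate([68, 0, 0]) cube([597, 17, 68]);
translate([68, 0, 324]) cube([597, 17, 68]);


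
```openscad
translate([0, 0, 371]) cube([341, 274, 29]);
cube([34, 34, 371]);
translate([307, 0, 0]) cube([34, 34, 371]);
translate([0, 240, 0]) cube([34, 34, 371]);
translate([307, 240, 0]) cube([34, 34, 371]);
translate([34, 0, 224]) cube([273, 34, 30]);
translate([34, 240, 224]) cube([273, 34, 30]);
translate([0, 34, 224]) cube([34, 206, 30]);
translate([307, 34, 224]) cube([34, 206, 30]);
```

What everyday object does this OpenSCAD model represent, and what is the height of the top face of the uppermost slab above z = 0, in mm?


A stool. The seat height is 400 mm.

A 341×274×29 slab at z = 371 on four corner posts — a stool. The seat top is 371 + 29 = 400 mm.


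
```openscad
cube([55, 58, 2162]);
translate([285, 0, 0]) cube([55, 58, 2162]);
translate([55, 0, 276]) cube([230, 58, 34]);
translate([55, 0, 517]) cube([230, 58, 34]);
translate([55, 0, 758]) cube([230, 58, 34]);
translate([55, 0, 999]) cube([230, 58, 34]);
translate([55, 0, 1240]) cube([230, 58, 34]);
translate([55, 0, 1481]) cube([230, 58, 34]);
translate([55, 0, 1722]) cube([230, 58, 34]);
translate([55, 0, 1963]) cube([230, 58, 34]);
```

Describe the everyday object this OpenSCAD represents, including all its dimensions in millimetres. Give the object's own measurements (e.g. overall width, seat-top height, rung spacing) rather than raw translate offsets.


A straight ladder. Two 55×58 mm vertical rails, 2162 mm tall, stand 340 mm apart (outside-to-outside) with their front faces coplanar on the −y side. 8 rungs, each 58 mm deep and 34 mm tall, span between the inner faces of the rails, front faces flush with the rails. The lowest rung's underside is at z = 276 mm and rungs are spaced 241 mm apart (underside to underside).


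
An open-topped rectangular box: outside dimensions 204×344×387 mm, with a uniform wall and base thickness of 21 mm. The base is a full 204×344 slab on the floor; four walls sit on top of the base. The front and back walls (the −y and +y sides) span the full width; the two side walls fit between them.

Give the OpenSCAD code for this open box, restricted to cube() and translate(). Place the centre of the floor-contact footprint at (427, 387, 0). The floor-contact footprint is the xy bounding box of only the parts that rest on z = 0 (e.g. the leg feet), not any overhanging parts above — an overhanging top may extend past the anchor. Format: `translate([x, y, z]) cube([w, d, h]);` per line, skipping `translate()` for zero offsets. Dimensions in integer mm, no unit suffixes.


translate([325, 215, 0]) cube([204, 344, 21]);
translate([325, 215, 21]) cube([204, 21, 366]);
translate([325, 538, 21]) cube([204, 21, 366]);
translate([325, 236, 21]) cube([21, 302, 366]);
translate([508, 236, 21]) cube([21, 302, 366]);


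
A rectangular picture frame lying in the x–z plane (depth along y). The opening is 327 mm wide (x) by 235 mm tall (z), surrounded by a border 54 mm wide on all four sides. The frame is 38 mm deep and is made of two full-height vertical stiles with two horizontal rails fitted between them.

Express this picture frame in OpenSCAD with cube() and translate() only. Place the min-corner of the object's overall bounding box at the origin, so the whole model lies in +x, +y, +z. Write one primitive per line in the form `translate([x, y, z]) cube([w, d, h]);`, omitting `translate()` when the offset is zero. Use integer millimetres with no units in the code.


cube([54, 38, 343]);
translate([381, 0, 0]) cube([54, 38, 343]);
translate([54, 0, 0]) cube([327, 38, 54]);
translate([54, 0, 289]) cube([327, 38, 54]);


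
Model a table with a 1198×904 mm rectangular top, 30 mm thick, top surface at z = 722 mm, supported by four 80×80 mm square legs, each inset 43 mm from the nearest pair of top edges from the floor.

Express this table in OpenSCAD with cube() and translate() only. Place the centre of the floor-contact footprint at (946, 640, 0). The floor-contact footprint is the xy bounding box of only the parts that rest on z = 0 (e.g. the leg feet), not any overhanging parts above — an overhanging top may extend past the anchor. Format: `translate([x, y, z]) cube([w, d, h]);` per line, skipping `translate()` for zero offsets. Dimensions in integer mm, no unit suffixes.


// leg_h = 722 - 30 = 692
translate([347, 188, 692]) cube([1198, 904, 30]);
translate([390, 231, 0]) cube([80, 80, 692]);
translate([1422, 231, 0]) cube([80, 80, 692]);
translate([390, 969, 0]) cube([80, 80, 692]);
translate([1422, 969, 0]) cube([80, 80, 692]);


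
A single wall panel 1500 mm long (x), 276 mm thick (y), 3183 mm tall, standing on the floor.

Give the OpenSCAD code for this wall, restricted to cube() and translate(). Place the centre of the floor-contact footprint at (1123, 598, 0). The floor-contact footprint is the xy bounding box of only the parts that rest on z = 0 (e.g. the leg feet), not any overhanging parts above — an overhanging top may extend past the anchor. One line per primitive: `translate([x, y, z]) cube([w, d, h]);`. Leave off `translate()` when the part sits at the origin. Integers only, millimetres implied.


translate([373, 460, 0]) cube([1500, 276, 3183]);


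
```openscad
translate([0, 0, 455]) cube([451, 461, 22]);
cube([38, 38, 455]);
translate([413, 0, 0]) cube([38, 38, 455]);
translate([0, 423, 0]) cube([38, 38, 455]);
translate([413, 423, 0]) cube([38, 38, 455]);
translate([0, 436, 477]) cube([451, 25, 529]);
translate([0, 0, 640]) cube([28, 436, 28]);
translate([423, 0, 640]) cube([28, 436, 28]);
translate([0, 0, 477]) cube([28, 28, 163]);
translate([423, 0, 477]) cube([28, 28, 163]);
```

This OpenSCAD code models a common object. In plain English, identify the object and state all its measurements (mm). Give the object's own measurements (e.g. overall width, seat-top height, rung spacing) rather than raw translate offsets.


A chair. The seat is a 451×461×22 mm slab with its top at z = 477 mm, on four 38×38 mm corner legs (flush with the seat edges, standing on z = 0). A flat backrest 25 mm thick, 529 mm tall, spans the full seat width and rises from the seat top along its +y edge, rear face flush with the rear of the seat. Two armrests of 28×28 mm section run along each side from the seat's front edge to the front of the backrest, top faces 191 mm above the seat top and outer faces flush with the seat's x-edges; a 28×28 mm post under the front of each armrest stands on the seat at the front corner.


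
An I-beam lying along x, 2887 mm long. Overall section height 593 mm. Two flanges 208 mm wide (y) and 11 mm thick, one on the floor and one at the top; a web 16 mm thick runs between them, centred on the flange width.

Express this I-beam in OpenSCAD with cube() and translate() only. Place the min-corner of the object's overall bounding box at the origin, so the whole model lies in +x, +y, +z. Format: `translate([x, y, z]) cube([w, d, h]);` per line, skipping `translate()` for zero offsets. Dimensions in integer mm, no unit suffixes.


cube([2887, 208, 11]);
translate([0, 96, 11]) cube([2887, 16, 571]);
translate([0, 0, 582]) cube([2887, 208, 11]);


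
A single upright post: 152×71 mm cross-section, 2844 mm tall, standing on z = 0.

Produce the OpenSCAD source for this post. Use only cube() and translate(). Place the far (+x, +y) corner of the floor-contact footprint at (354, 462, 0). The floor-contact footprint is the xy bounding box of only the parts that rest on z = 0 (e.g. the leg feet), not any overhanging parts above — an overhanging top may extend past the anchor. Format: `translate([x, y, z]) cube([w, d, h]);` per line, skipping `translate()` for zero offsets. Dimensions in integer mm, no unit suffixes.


translate([202, 391, 0]) cube([152, 71, 2844]);


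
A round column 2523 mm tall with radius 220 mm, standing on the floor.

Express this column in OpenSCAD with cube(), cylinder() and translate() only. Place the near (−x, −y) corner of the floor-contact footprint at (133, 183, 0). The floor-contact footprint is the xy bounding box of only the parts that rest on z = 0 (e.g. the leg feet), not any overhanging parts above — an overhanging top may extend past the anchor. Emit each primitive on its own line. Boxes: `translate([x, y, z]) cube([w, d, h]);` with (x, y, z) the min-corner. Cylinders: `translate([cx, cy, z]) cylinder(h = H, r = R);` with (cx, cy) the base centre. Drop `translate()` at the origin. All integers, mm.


translate([353, 403, 0]) cylinder(h = 2523, r = 220);


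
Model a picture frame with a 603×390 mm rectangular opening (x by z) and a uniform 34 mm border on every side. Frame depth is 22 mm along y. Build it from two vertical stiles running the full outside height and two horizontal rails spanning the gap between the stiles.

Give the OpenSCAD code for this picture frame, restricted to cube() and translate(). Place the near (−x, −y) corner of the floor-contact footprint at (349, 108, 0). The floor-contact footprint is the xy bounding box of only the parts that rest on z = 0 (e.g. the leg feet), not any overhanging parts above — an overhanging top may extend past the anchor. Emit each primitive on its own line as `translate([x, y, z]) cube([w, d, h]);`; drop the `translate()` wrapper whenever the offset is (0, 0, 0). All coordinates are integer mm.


translate([349, 108, 0]) cube([34, 22, 458]);
translate([986, 108, 0]) cube([34, 22, 458]);
translate([383, 108, 0]) cube([603, 22, 34]);
translate([383, 108, 424]) cube([603, 22, 34]);


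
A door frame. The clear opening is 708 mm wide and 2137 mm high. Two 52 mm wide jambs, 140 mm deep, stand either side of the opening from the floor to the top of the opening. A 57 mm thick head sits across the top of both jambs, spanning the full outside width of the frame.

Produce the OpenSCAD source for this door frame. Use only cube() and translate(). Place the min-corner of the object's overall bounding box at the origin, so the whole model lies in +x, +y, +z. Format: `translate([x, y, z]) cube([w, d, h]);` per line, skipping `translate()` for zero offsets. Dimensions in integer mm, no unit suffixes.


cube([52, 140, 2137]);
translate([760, 0, 0]) cube([52, 140, 2137]);
translate([0, 0, 2137]) cube([812, 140, 57]);


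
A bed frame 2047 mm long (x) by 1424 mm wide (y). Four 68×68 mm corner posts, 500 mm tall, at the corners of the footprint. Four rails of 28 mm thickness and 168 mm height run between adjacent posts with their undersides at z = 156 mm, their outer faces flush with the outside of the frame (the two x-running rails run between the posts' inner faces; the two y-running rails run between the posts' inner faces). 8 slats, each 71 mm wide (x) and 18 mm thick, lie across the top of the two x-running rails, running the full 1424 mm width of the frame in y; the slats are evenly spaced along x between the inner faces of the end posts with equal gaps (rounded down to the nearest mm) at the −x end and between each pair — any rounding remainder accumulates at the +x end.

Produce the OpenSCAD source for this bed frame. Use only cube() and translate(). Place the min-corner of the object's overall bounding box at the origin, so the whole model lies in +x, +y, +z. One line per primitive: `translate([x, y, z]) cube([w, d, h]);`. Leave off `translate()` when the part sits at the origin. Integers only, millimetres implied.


// slat z = rail_z + rail_h = 156 + 168 = 324
// slat gap = ⌊(1911 − 8·71) / 9⌋ = 149
cube([68, 68, 500]);
translate([0, 1356, 0]) cube([68, 68, 500]);
translate([1979, 0, 0]) cube([68, 68, 500]);
translate([1979, 1356, 0]) cube([68, 68, 500]);
translate([68, 0, 156]) cube([1911, 28, 168]);
translate([68, 1396, 156]) cube([1911, 28, 168]);
translate([0, 68, 156]) cube([28, 1288, 168]);
translate([2019, 68, 156]) cube([28, 1288, 168]);
translate([217, 0, 324]) cube([71, 1424, 18]);
translate([437, 0, 324]) cube([71, 1424, 18]);
translate([657, 0, 324]) cube([71, 1424, 18]);
translate([877, 0, 324]) cube([71, 1424, 18]);
translate([1097, 0, 324]) cube([71, 1424, 18]);
translate([1317, 0, 324]) cube([71, 1424, 18]);
translate([1537, 0, 324]) cube([71, 1424, 18]);
translate([1757, 0, 324]) cube([71, 1424, 18]);


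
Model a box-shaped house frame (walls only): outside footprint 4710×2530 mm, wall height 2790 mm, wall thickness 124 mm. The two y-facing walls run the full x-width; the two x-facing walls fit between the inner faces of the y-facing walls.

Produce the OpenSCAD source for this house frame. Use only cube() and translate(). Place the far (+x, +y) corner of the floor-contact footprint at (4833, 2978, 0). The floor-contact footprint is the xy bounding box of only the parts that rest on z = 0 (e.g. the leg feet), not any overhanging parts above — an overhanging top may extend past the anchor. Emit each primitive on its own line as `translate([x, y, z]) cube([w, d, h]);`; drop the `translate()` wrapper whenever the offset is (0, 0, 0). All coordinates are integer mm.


translate([123, 448, 0]) cube([4710, 124, 2790]);
translate([123, 2854, 0]) cube([4710, 124, 2790]);
translate([123, 572, 0]) cube([124, 2282, 2790]);
translate([4709, 572, 0]) cube([124, 2282, 2790]);


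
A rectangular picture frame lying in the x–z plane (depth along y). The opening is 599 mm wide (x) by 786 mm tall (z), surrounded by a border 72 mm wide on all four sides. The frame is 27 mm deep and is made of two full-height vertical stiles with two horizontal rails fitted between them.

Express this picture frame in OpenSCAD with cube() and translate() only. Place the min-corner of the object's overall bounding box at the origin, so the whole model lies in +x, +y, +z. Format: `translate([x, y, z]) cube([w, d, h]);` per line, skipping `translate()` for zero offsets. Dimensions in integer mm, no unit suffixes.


cube([72, 27, 930]);
translate([671, 0, 0]) cube([72, 27, 930]);
translate([72, 0, 0]) cube([599, 27, 72]);
translate([72, 0, 858]) cube([599, 27, 72]);


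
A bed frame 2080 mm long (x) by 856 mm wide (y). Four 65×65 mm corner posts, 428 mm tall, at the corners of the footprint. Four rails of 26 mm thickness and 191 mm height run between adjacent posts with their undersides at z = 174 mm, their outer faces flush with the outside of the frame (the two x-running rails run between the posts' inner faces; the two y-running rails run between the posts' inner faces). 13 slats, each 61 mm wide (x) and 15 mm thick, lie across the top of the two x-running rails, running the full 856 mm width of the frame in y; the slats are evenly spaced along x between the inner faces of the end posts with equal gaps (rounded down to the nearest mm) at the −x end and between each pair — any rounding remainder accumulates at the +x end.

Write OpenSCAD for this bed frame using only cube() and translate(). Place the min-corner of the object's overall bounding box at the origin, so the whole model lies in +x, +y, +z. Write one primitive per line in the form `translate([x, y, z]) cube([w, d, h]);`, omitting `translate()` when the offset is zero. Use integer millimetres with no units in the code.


cube([65, 65, 428]);
translate([0, 791, 0]) cube([65, 65, 428]);
translate([2015, 0, 0]) cube([65, 65, 428]);
translate([2015, 791, 0]) cube([65, 65, 428]);
translate([65, 0, 174]) cube([1950, 26, 191]);
translate([65, 830, 174]) cube([1950, 26, 191]);
translate([0, 65, 174]) cube([26, 726, 191]);
translate([2054, 65, 174]) cube([26, 726, 191]);
translate([147, 0, 365]) cube([61, 856, 15]);
translate([290, 0, 365]) cube([61, 856, 15]);
translate([433, 0, 365]) cube([61, 856, 15]);
translate([576, 0, 365]) cube([61, 856, 15]);
translate([719, 0, 365]) cube([61, 856, 15]);
translate([862, 0, 365]) cube([61, 856, 15]);
translate([1005, 0, 365]) cube([61, 856, 15]);
translate([1148, 0, 365]) cube([61, 856, 15]);
translate([1291, 0, 365]) cube([61, 856, 15]);
translate([1434, 0, 365]) cube([61, 856, 15]);
translate([1577, 0, 365]) cube([61, 856, 15]);
translate([1720, 0, 365]) cube([61, 856, 15]);
translate([1863, 0, 365]) cube([61, 856, 15]);


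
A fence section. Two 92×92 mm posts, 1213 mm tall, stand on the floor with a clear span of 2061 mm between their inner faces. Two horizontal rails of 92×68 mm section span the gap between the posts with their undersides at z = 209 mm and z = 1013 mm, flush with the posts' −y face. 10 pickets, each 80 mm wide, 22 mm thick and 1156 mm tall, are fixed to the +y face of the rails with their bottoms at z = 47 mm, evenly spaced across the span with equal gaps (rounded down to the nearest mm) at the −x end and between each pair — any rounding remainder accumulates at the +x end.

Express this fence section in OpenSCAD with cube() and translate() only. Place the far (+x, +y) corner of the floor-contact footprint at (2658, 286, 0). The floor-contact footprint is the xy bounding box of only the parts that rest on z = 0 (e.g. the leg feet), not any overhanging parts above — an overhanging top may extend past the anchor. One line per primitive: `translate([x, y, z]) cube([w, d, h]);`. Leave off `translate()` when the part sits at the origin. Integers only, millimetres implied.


translate([413, 194, 0]) cube([92, 92, 1213]);
translate([2566, 194, 0]) cube([92, 92, 1213]);
translate([505, 194, 209]) cube([2061, 92, 68]);
translate([505, 194, 1013]) cube([2061, 92, 68]);
translate([619, 286, 47]) cube([80, 22, 1156]);
translate([813, 286, 47]) cube([80, 22, 1156]);
translate([1007, 286, 47]) cube([80, 22, 1156]);
translate([1201, 286, 47]) cube([80, 22, 1156]);
translate([1395, 286, 47]) cube([80, 22, 1156]);
translate([1589, 286, 47]) cube([80, 22, 1156]);
translate([1783, 286, 47]) cube([80, 22, 1156]);
translate([1977, 286, 47]) cube([80, 22, 1156]);
translate([2171, 286, 47]) cube([80, 22, 1156]);
translate([2365, 286, 47]) cube([80, 22, 1156]);


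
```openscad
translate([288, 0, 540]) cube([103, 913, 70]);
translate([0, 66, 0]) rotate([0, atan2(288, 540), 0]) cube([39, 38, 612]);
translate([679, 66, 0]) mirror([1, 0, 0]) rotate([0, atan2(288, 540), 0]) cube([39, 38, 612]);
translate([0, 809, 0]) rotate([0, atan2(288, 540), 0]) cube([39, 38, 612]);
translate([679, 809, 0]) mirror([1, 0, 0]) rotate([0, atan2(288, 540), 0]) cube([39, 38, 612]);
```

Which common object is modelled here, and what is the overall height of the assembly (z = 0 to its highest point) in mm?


A sawhorse. The overall height is 610 mm.

A beam across two mirrored pairs of raked legs — a sawhorse. The beam's underside is at z = 540 (matching the legs' vertical rise in atan2(288, 540)) and the beam is 70 mm tall, so its top is at 540 + 70 = 610 mm. The raked legs top out at the beam's underside, so that is the highest point.


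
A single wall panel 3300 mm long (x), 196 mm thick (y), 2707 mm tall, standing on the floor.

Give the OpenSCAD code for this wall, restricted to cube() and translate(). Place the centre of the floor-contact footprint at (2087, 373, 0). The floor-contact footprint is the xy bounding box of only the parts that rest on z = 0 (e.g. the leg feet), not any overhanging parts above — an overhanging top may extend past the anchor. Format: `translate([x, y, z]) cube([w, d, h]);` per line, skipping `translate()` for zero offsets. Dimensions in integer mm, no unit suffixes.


translate([437, 275, 0]) cube([3300, 196, 2707]);


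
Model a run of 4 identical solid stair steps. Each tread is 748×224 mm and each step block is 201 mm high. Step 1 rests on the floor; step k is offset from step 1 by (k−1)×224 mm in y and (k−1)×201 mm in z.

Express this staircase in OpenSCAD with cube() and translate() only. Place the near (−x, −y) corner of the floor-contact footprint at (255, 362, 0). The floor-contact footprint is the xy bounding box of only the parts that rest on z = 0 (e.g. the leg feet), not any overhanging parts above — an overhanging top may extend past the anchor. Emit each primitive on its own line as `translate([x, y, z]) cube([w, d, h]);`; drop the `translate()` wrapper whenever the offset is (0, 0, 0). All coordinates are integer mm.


translate([255, 362, 0]) cube([748, 224, 201]);
translate([255, 586, 201]) cube([748, 224, 201]);
translate([255, 810, 402]) cube([748, 224, 201]);
translate([255, 1034, 603]) cube([748, 224, 201]);


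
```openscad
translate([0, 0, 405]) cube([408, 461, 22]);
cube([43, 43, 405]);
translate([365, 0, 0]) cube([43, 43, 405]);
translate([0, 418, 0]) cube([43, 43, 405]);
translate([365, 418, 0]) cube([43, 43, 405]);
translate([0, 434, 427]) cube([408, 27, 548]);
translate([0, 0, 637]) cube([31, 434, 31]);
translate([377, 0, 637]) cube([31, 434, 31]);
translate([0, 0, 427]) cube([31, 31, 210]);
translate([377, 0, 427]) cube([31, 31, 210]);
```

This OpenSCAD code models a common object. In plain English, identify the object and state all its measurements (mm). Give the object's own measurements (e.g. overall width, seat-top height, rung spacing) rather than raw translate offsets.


A chair. The seat is a 408×461×22 mm slab with its top at z = 427 mm, on four 43×43 mm corner legs (flush with the seat edges, standing on z = 0). A flat backrest 27 mm thick, 548 mm tall, spans the full seat width and rises from the seat top along its +y edge, rear face flush with the rear of the seat. Two armrests of 31×31 mm section run along each side from the seat's front edge to the front of the backrest, top faces 241 mm above the seat top and outer faces flush with the seat's x-edges; a 31×31 mm post under the front of each armrest stands on the seat at the front corner.


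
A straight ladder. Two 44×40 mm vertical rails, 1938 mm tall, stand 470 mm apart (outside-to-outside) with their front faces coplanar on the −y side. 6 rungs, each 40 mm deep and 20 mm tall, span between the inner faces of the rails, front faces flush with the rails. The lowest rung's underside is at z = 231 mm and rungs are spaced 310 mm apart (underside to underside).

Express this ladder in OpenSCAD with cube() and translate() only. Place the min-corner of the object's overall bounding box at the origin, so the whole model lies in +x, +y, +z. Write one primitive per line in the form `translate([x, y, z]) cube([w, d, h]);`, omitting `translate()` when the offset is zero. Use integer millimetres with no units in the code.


cube([44, 40, 1938]);
translate([426, 0, 0]) cube([44, 40, 1938]);
translate([44, 0, 231]) cube([382, 40, 20]);
translate([44, 0, 541]) cube([382, 40, 20]);
translate([44, 0, 851]) cube([382, 40, 20]);
translate([44, 0, 1161]) cube([382, 40, 20]);
translate([44, 0, 1471]) cube([382, 40, 20]);
translate([44, 0, 1781]) cube([382, 40, 20]);


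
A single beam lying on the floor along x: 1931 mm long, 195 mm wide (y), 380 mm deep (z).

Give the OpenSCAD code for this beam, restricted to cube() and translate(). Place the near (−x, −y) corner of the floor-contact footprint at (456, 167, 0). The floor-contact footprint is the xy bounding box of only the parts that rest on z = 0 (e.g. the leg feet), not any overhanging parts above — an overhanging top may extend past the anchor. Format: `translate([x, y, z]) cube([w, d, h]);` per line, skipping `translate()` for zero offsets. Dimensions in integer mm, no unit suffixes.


translate([456, 167, 0]) cube([1931, 195, 380]);


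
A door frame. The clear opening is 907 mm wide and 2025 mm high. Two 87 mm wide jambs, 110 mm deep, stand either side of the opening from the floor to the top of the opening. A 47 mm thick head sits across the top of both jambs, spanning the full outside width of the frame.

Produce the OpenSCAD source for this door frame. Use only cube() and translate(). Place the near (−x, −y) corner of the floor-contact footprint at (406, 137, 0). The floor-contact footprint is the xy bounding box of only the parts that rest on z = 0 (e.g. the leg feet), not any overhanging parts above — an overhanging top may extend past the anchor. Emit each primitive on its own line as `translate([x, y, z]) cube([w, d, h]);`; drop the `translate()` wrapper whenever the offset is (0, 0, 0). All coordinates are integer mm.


translate([406, 137, 0]) cube([87, 110, 2025]);
translate([1400, 137, 0]) cube([87, 110, 2025]);
translate([406, 137, 2025]) cube([1081, 110, 47]);


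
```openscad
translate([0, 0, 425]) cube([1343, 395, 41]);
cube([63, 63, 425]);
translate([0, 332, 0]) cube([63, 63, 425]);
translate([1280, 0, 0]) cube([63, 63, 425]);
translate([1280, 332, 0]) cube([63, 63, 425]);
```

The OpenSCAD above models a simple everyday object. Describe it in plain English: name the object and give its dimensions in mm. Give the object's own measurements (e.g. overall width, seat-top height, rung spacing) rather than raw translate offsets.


A long wooden bench with a 1343 mm (x) × 395 mm (y) seat, 41 mm thick, its top surface 466 mm above the floor. Four 63 mm square legs at the seat corners, flush with the edges, run from z = 0 to the seat underside.


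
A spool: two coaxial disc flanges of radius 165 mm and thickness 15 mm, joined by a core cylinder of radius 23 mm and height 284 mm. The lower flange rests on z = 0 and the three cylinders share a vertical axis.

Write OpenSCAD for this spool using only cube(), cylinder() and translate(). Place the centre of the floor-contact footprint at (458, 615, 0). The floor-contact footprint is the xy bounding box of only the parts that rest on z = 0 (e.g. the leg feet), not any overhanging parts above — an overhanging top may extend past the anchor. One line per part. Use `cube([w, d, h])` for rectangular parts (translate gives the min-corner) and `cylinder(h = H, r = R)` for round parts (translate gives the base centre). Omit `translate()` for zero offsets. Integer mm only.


translate([458, 615, 0]) cylinder(h = 15, r = 165);
translate([458, 615, 15]) cylinder(h = 284, r = 23);
translate([458, 615, 299]) cylinder(h = 15, r = 165);


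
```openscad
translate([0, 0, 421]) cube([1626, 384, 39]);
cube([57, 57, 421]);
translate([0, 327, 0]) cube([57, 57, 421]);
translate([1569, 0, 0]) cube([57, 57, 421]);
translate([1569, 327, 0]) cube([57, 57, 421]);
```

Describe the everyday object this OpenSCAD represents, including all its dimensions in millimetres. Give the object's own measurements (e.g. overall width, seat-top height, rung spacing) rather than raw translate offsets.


A long wooden bench with a 1626 mm (x) × 384 mm (y) seat, 39 mm thick, its top surface 460 mm above the floor. Four 57 mm square legs at the seat corners, flush with the edges, run from z = 0 to the seat underside.


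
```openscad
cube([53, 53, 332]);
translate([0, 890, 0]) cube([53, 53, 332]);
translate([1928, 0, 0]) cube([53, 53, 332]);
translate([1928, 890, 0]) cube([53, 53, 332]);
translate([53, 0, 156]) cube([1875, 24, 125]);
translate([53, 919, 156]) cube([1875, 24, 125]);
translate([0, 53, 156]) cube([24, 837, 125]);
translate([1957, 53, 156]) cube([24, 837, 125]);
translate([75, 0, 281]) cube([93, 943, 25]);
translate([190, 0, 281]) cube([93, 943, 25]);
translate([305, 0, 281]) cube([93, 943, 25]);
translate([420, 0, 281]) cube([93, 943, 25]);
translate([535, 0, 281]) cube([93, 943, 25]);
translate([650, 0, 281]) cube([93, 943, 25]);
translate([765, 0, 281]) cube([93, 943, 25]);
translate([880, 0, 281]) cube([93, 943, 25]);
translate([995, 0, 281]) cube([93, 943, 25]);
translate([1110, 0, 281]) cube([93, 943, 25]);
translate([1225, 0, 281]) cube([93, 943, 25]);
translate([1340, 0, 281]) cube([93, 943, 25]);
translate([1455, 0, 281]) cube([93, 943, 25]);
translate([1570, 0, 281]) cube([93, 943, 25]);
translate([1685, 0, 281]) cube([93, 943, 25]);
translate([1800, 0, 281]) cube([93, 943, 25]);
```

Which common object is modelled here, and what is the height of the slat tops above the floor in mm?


A bed frame. The slat-top height is 306 mm.

Four posts, four rails, and a row of slats — a bed frame. Slats sit on the rails at z = 156 + 125 = 281; with slat thickness 25, the top is 306 mm.


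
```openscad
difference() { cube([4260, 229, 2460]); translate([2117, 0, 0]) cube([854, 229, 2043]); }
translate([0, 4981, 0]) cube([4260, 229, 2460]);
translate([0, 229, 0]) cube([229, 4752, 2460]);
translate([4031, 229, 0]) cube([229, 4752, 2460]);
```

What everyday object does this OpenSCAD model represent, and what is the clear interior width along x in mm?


A single room. The interior width is 3802 mm.

Four walls enclosing a rectangle with a door in the front wall — a room. Outside width 4260 minus two 229 mm walls gives 3802 mm.
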